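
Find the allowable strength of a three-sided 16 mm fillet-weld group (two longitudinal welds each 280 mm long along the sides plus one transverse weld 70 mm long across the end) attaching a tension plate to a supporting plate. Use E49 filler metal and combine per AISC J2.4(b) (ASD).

E49XX → F_EXX = 490 MPa.
t_e = 0.707 × 16 = 11.31 mm.
R_nwl = 0.6 × 490 × 11.31 × 560 × 10⁻³ = 1862 kN (longitudinal, 2 welds).
R_nwt = 0.6 × 490 × 11.31 × 70 × 10⁻³ = 232.8 kN (transverse, base value).
(i) R_nwl + R_nwt = 2095 kN; (ii) 0.85 R_nwl + 1.5 R_nwt = 1932 kN.
R_n = max = 2095 kN [governs: (i)]; R_n/Ω = 1048 kN.

R_n/Ω ≈ 1050 kN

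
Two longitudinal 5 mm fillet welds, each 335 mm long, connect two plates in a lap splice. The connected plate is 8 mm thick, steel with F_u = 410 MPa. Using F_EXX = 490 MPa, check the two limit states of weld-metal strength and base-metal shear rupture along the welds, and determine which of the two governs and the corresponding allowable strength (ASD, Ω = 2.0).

R_n/Ω ≈ 348 kN (weld metal governs)

t_e = 0.707 × 5 = 3.535 mm; L = 670 mm.
Weld metal: R_n/Ω = (1/2.0) × 0.6 × 490 × 3.535 × 670 × 10⁻³ = 348.2 kN.
Base metal (shear rupture): R_n/Ω = (1/2.0) × 0.6 × 410 × 8 × 670 × 10⁻³ = 659.3 kN.
Governing: weld metal.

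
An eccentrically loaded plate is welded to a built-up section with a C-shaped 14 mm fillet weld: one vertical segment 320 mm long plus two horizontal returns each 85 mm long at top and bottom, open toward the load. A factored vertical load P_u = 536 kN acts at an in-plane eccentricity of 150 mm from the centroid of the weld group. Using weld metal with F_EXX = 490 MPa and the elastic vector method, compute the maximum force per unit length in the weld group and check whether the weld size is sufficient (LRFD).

Total weld length L_w = 490 mm. Treat welds as unit-width lines.
Centroid: x̄ = 2×85×42.5 / 490 = 14.74 mm from the vertical weld.
Polar moment about centroid: J = I_x + I_y = [320³/12 + 2×85×160²] + [320×14.74² + 2(85³/12 + 85×27.76²)] = 7386000 mm³.
Direct shear f_v = P/L_w = 536×10³ / 490 = 1094 N/mm (vertical).
Torsion M = P·e = 536×10³ × 150 = 80400000 N·mm.
Critical point at (x, y) = (70.26, 160) from centroid. f_tx = M·y/J = 1742 N/mm; f_ty = M·x/J = 764.8 N/mm.
Resultant f_max = √[f_tx² + (f_v + f_ty)²] = √[1742² + (1094 + 764.8)²] = 2547 N/mm.
Capacity per unit length: φr_n = 0.75 × 0.6 × 490 × (0.707 × 14) = 2183 N/mm.
2547 > 2183 → NOT adequate.

f_max ≈ 2550 N/mm; NOT adequate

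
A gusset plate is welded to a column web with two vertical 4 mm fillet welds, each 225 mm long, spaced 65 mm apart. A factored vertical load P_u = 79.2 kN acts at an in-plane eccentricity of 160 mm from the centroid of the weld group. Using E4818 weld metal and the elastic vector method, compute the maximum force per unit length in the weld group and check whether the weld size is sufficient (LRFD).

f_max ≈ 695 N/mm; NOT adequate

E48XX → F_EXX = 480 MPa.
Total weld length L_w = 450 mm. Treat welds as unit-width lines.
Polar moment about centroid: J = 2[d³/12 + d(b/2)²] = 2[225³/12 + 225×32.5²] = 2374000 mm³.
Direct shear f_v = P/L_w = 79.2×10³ / 450 = 176 N/mm (vertical).
Torsion M = P·e = 79.2×10³ × 160 = 12672000 N·mm.
Critical point at (x, y) = (32.5, 112.5) from centroid. f_tx = M·y/J = 600.6 N/mm; f_ty = M·x/J = 173.5 N/mm.
Resultant f_max = √[f_tx² + (f_v + f_ty)²] = √[600.6² + (176 + 173.5)²] = 694.9 N/mm.
Capacity per unit length: φr_n = 0.75 × 0.6 × 480 × (0.707 × 4) = 610.8 N/mm.
694.9 > 610.8 → NOT adequate.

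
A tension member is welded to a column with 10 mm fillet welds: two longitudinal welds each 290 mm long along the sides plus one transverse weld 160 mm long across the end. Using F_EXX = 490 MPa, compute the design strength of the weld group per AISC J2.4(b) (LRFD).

t_e = 0.707 × 10 = 7.07 mm.
R_nwl = 0.6 × 490 × 7.07 × 580 × 10⁻³ = 1206 kN (longitudinal, 2 welds).
R_nwt = 0.6 × 490 × 7.07 × 160 × 10⁻³ = 332.6 kN (transverse, base value).
(i) R_nwl + R_nwt = 1538 kN; (ii) 0.85 R_nwl + 1.5 R_nwt = 1524 kN.
R_n = max = 1538 kN [governs: (i)]; φR_n = 1154 kN.

φR_n ≈ 1150 kN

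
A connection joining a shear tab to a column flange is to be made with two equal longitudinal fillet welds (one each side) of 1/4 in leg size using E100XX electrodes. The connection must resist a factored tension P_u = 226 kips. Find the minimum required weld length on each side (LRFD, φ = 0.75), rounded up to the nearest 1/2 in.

L = 14.5 in on each side

E100XX → F_EXX = 100 ksi.
Throat t_e = 0.707 × 0.25 = 0.1767 in.
φr_n = 0.75 × 0.6 × 100 × 0.1767 = 7.954 kips/in.
L_req = P_u / φr_n = 226 / 7.954 = 28.41 in total.
Per side: 28.41 / 2 = 14.21 in.
Round up → use L = 14.5 in on each side.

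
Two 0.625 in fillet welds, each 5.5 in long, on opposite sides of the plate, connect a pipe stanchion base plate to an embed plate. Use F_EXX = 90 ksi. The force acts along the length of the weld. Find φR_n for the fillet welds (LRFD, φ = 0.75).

Effective throat t_e = 0.707 × 0.625 = 0.4419 in.
Total length L = 11 in; A_we = 0.4419 × 11 = 4.861 in².
F_nw = 0.6 F_EXX = 0.6 × 90 = 54 ksi.
φR_n = 0.75 × 54 × 4.861 = 196.9 kips.

φR_n ≈ 197 kips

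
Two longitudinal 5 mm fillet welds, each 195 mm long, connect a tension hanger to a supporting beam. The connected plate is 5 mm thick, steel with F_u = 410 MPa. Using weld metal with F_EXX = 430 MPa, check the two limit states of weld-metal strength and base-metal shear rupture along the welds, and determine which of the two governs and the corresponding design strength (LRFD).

φR_n ≈ 267 kN (weld metal governs)

t_e = 0.707 × 5 = 3.535 mm; L = 390 mm.
Weld metal: φR_n = 0.75 × 0.6 × 430 × 3.535 × 390 × 10⁻³ = 266.8 kN.
Base metal (shear rupture): φR_n = 0.75 × 0.6 × 410 × 5 × 390 × 10⁻³ = 359.8 kN.
Governing: weld metal.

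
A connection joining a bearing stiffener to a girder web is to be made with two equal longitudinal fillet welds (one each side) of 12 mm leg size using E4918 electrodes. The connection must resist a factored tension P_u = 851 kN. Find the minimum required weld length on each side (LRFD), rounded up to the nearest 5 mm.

L = 230 mm on each side

E49XX → F_EXX = 490 MPa.
Throat t_e = 0.707 × 12 = 8.484 mm.
φr_n = 0.75 × 0.6 × 490 × 8.484 × 10⁻³ = 1.871 kN/mm.
L_req = P_u / φr_n = 851 / 1.871 = 454.9 mm total.
Per side: 454.9 / 2 = 227.5 mm.
Round up → use L = 230 mm on each side.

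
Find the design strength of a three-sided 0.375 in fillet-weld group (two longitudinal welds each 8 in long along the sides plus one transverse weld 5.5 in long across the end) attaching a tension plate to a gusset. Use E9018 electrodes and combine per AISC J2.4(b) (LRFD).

E90XX → F_EXX = 90 ksi.
t_e = 0.707 × 0.375 = 0.2651 in.
R_nwl = 0.6 × 90 × 0.2651 × 16 = 229.1 kips (longitudinal, 2 welds).
R_nwt = 0.6 × 90 × 0.2651 × 5.5 = 78.74 kips (transverse, base value).
(i) R_nwl + R_nwt = 307.8 kips; (ii) 0.85 R_nwl + 1.5 R_nwt = 312.8 kips.
R_n = max = 312.8 kips [governs: (ii)]; φR_n = 234.6 kips.

φR_n ≈ 235 kips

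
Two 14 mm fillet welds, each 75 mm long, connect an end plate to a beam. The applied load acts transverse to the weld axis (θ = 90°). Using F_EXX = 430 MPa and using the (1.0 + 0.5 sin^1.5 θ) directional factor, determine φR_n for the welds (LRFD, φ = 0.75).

t_e = 0.707 × 14 = 9.898 mm; A_we = 9.898 × 150 = 1485 mm².
Directional factor: 1.0 + 0.5 sin^1.5(90°) = 1.5.
F_nw = 0.6 × 430 × 1.5 = 387 MPa.
φR_n = 0.75 × 387 × 1485 × 10⁻³ = 430.9 kN.

φR_n ≈ 431 kN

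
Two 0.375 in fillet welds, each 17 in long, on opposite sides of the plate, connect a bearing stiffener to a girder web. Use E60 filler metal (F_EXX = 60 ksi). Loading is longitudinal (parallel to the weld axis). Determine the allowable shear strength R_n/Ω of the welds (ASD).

Effective throat t_e = 0.707 × 0.375 = 0.2651 in.
Total length L = 34 in; A_we = 0.2651 × 34 = 9.014 in².
F_nw = 0.6 F_EXX = 0.6 × 60 = 36 ksi.
R_n = 36 × 9.014 = 324.5 kips; R_n/Ω = 324.5/2.0 = 162.3 kips.

R_n/Ω ≈ 162 kips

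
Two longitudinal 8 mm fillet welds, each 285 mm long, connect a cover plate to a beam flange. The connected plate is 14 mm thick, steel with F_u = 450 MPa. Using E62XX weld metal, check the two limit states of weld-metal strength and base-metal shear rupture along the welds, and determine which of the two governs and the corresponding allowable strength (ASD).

R_n/Ω ≈ 600 kN (weld metal governs)

E62XX → F_EXX = 620 MPa.
t_e = 0.707 × 8 = 5.656 mm; L = 570 mm.
Weld metal: R_n/Ω = (1/2.0) × 0.6 × 620 × 5.656 × 570 × 10⁻³ = 599.6 kN.
Base metal (shear rupture): R_n/Ω = (1/2.0) × 0.6 × 450 × 14 × 570 × 10⁻³ = 1077 kN.
Governing: weld metal.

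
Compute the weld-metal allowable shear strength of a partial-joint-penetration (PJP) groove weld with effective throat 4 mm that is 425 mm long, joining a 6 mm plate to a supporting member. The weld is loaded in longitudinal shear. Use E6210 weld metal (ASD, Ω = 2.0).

E62XX → F_EXX = 620 MPa.
Effective throat (given) t_e = 4 mm.
A_we = 4 × 425 = 1700 mm².
F_nw = 0.6 F_EXX = 372 MPa.
R_n/Ω = (372 × 1700) / 2.0 × 10⁻³ = 316.2 kN.

R_n/Ω ≈ 316 kN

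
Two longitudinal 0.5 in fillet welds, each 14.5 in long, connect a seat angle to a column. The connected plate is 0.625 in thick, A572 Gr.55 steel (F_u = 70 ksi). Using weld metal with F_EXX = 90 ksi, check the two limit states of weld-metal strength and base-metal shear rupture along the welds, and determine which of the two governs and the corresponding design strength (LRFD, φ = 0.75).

φR_n ≈ 415 kip (weld metal governs)

t_e = 0.707 × 0.5 = 0.3535 in; L = 29 in.
Weld metal: φR_n = 0.75 × 0.6 × 90 × 0.3535 × 29 = 415.2 kip.
Base metal (shear rupture): φR_n = 0.75 × 0.6 × 70 × 0.625 × 29 = 570.9 kip.
Governing: weld metal.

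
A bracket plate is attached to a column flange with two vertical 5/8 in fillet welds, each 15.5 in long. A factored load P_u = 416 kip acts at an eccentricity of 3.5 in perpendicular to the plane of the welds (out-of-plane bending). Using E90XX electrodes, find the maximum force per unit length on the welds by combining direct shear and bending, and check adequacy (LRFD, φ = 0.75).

f_max ≈ 22.6 kip/in; NOT adequate

E90XX → F_EXX = 90 ksi.
L_w = 2 × 15.5 = 31 in; section modulus (unit throat) S = 2 × L²/6 = 80.08 in².
Direct shear f_v = P/L_w = 416/31 = 13.42 kip/in.
Moment M = P × e = 416 × 3.5 = 1456 kip·in; bending f_b = M/S = 18.18 kip/in.
f_max = √(f_v² + f_b²) = √(13.42² + 18.18²) = 22.6 kip/in.
φr_n = 0.75 × 0.6 × 90 × (0.707 × 0.625) = 17.9 kip/in → NOT adequate.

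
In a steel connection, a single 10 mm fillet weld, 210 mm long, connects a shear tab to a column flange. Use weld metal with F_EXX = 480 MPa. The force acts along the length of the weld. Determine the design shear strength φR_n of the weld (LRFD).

Effective throat t_e = 0.707 × 10 = 7.07 mm.
Total length L = 210 mm; A_we = 7.07 × 210 = 1485 mm².
F_nw = 0.6 F_EXX = 0.6 × 480 = 288 MPa.
φR_n = 0.75 × 288 × 1485 × 10⁻³ = 320.7 kN.

φR_n ≈ 321 kN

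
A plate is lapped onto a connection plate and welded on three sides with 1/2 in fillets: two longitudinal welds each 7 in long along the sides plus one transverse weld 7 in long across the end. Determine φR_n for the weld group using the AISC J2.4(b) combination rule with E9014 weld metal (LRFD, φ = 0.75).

E90XX → F_EXX = 90 ksi.
t_e = 0.707 × 0.5 = 0.3535 in.
R_nwl = 0.6 × 90 × 0.3535 × 14 = 267.2 kip (longitudinal, 2 welds).
R_nwt = 0.6 × 90 × 0.3535 × 7 = 133.6 kip (transverse, base value).
(i) R_nwl + R_nwt = 400.9 kip; (ii) 0.85 R_nwl + 1.5 R_nwt = 427.6 kip.
R_n = max = 427.6 kip [governs: (ii)]; φR_n = 320.7 kip.

φR_n ≈ 321 kip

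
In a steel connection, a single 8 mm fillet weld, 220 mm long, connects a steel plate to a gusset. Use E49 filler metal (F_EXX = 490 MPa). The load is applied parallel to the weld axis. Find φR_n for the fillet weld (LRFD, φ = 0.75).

Effective throat t_e = 0.707 × 8 = 5.656 mm.
Total length L = 220 mm; A_we = 5.656 × 220 = 1244 mm².
F_nw = 0.6 F_EXX = 0.6 × 490 = 294 MPa.
φR_n = 0.75 × 294 × 1244 × 10⁻³ = 274.4 kN.

φR_n ≈ 274 kN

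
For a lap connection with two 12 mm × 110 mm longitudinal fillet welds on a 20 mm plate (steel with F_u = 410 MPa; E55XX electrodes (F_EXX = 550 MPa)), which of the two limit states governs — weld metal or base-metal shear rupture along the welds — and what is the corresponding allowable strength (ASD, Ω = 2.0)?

t_e = 0.707 × 12 = 8.484 mm; L = 220 mm.
Weld metal: R_n/Ω = (1/2.0) × 0.6 × 550 × 8.484 × 220 × 10⁻³ = 308 kN.
Base metal (shear rupture): R_n/Ω = (1/2.0) × 0.6 × 410 × 20 × 220 × 10⁻³ = 541.2 kN.
Governing: weld metal.

R_n/Ω ≈ 308 kN (weld metal governs)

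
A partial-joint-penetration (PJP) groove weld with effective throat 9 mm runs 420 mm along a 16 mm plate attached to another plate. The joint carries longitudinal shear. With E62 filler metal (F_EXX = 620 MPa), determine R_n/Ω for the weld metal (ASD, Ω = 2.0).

R_n/Ω ≈ 703 kN

Effective throat (given) t_e = 9 mm.
A_we = 9 × 420 = 3780 mm².
F_nw = 0.6 F_EXX = 372 MPa.
R_n/Ω = (372 × 3780) / 2.0 × 10⁻³ = 703.1 kN.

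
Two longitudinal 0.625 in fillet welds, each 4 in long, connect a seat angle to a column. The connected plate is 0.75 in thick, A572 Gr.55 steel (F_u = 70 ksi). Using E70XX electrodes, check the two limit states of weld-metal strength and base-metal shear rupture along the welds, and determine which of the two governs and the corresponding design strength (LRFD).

E70XX → F_EXX = 70 ksi.
t_e = 0.707 × 0.625 = 0.4419 in; L = 8 in.
Weld metal: φR_n = 0.75 × 0.6 × 70 × 0.4419 × 8 = 111.4 kips.
Base metal (shear rupture): φR_n = 0.75 × 0.6 × 70 × 0.75 × 8 = 189 kips.
Governing: weld metal.

φR_n ≈ 111 kips (weld metal governs)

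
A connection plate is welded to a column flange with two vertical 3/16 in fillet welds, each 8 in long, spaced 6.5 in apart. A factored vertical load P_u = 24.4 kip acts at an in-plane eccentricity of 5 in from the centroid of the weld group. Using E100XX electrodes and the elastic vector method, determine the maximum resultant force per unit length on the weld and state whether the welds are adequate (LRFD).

E100XX → F_EXX = 100 ksi.
Total weld length L_w = 16 in. Treat welds as unit-width lines.
Polar moment about centroid: J = 2[d³/12 + d(b/2)²] = 2[8³/12 + 8×3.25²] = 254.3 in³.
Direct shear f_v = P/L_w = 24.4 / 16 = 1.525 kip/in (vertical).
Torsion M = P·e = 24.4 × 5 = 122 kip·in.
Critical point at (x, y) = (3.25, 4) from centroid. f_tx = M·y/J = 1.919 kip/in; f_ty = M·x/J = 1.559 kip/in.
Resultant f_max = √[f_tx² + (f_v + f_ty)²] = √[1.919² + (1.525 + 1.559)²] = 3.632 kip/in.
Capacity per unit length: φr_n = 0.75 × 0.6 × 100 × (0.707 × 0.1875) = 5.965 kip/in.
3.632 ≤ 5.965 → adequate.

f_max ≈ 3.63 kip/in; adequate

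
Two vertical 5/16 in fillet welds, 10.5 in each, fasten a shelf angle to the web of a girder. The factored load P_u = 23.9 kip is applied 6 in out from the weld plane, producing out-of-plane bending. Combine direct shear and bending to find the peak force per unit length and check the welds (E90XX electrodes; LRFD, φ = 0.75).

E90XX → F_EXX = 90 ksi.
L_w = 2 × 10.5 = 21 in; section modulus (unit throat) S = 2 × L²/6 = 36.75 in².
Direct shear f_v = P/L_w = 23.9/21 = 1.138 kip/in.
Moment M = P × e = 23.9 × 6 = 143.4 kip·in; bending f_b = M/S = 3.902 kip/in.
f_max = √(f_v² + f_b²) = √(1.138² + 3.902²) = 4.065 kip/in.
φr_n = 0.75 × 0.6 × 90 × (0.707 × 0.3125) = 8.948 kip/in → adequate.

f_max ≈ 4.06 kip/in; adequate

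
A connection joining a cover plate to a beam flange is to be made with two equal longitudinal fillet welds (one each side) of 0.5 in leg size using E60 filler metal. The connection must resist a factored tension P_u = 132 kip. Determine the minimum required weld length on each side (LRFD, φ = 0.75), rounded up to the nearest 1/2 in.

L = 7 in on each side

E60XX → F_EXX = 60 ksi.
Throat t_e = 0.707 × 0.5 = 0.3535 in.
φr_n = 0.75 × 0.6 × 60 × 0.3535 = 9.544 kip/in.
L_req = P_u / φr_n = 132 / 9.544 = 13.83 in total.
Per side: 13.83 / 2 = 6.915 in.
Round up → use L = 7 in on each side.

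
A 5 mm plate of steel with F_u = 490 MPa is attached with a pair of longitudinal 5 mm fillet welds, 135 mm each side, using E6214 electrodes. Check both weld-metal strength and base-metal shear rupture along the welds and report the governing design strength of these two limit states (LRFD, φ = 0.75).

φR_n ≈ 266 kN (weld metal governs)

E62XX → F_EXX = 620 MPa.
t_e = 0.707 × 5 = 3.535 mm; L = 270 mm.
Weld metal: φR_n = 0.75 × 0.6 × 620 × 3.535 × 270 × 10⁻³ = 266.3 kN.
Base metal (shear rupture): φR_n = 0.75 × 0.6 × 490 × 5 × 270 × 10⁻³ = 297.7 kN.
Governing: weld metal.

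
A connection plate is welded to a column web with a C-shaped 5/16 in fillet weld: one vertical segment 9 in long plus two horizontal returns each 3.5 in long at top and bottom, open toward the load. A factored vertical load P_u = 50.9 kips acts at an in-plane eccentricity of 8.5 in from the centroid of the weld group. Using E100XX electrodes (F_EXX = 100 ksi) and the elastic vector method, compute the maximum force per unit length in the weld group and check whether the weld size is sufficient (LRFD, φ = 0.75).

Total weld length L_w = 16 in. Treat welds as unit-width lines.
Centroid: x̄ = 2×3.5×1.75 / 16 = 0.7656 in from the vertical weld.
Polar moment about centroid: J = I_x + I_y = [9³/12 + 2×3.5×4.5²] + [9×0.7656² + 2(3.5³/12 + 3.5×0.9844²)] = 221.7 in³.
Direct shear f_v = P/L_w = 50.9 / 16 = 3.181 kip/in (vertical).
Torsion M = P·e = 50.9 × 8.5 = 432.65 kip·in.
Critical point at (x, y) = (2.734, 4.5) from centroid. f_tx = M·y/J = 8.782 kip/in; f_ty = M·x/J = 5.336 kip/in.
Resultant f_max = √[f_tx² + (f_v + f_ty)²] = √[8.782² + (3.181 + 5.336)²] = 12.23 kip/in.
Capacity per unit length: φr_n = 0.75 × 0.6 × 100 × (0.707 × 0.3125) = 9.942 kip/in.
12.23 > 9.942 → NOT adequate.

f_max ≈ 12.2 kip/in; NOT adequate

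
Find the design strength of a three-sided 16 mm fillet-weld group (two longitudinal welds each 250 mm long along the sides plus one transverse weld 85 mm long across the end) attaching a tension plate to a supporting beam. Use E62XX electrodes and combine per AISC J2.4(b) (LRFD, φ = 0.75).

E62XX → F_EXX = 620 MPa.
t_e = 0.707 × 16 = 11.31 mm.
R_nwl = 0.6 × 620 × 11.31 × 500 × 10⁻³ = 2104 kN (longitudinal, 2 welds).
R_nwt = 0.6 × 620 × 11.31 × 85 × 10⁻³ = 357.7 kN (transverse, base value).
(i) R_nwl + R_nwt = 2462 kN; (ii) 0.85 R_nwl + 1.5 R_nwt = 2325 kN.
R_n = max = 2462 kN [governs: (i)]; φR_n = 1846 kN.

φR_n ≈ 1850 kN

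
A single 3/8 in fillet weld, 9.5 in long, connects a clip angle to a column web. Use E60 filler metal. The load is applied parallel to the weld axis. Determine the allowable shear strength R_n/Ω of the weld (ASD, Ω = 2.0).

R_n/Ω ≈ 45.3 kip

E60XX → F_EXX = 60 ksi.
Effective throat t_e = 0.707 × 0.375 = 0.2651 in.
Total length L = 9.5 in; A_we = 0.2651 × 9.5 = 2.519 in².
F_nw = 0.6 F_EXX = 0.6 × 60 = 36 ksi.
R_n = 36 × 2.519 = 90.67 kip; R_n/Ω = 90.67/2.0 = 45.34 kip.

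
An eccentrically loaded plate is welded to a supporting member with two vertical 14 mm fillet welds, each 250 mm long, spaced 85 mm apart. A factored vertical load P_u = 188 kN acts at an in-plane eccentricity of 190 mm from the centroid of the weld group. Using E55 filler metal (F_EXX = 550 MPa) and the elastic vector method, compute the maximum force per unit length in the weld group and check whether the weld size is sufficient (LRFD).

Total weld length L_w = 500 mm. Treat welds as unit-width lines.
Polar moment about centroid: J = 2[d³/12 + d(b/2)²] = 2[250³/12 + 250×42.5²] = 3507000 mm³.
Direct shear f_v = P/L_w = 188×10³ / 500 = 376 N/mm (vertical).
Torsion M = P·e = 188×10³ × 190 = 35720000 N·mm.
Critical point at (x, y) = (42.5, 125) from centroid. f_tx = M·y/J = 1273 N/mm; f_ty = M·x/J = 432.8 N/mm.
Resultant f_max = √[f_tx² + (f_v + f_ty)²] = √[1273² + (376 + 432.8)²] = 1508 N/mm.
Capacity per unit length: φr_n = 0.75 × 0.6 × 550 × (0.707 × 14) = 2450 N/mm.
1508 ≤ 2450 → adequate.

f_max ≈ 1510 N/mm; adequate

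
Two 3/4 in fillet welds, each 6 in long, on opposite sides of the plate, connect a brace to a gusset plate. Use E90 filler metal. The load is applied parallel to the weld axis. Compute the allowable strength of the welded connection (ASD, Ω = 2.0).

R_n/Ω ≈ 172 kip

E90XX → F_EXX = 90 ksi.
Effective throat t_e = 0.707 × 0.75 = 0.5302 in.
Total length L = 12 in; A_we = 0.5302 × 12 = 6.363 in².
F_nw = 0.6 F_EXX = 0.6 × 90 = 54 ksi.
R_n = 54 × 6.363 = 343.6 kip; R_n/Ω = 343.6/2.0 = 171.8 kip.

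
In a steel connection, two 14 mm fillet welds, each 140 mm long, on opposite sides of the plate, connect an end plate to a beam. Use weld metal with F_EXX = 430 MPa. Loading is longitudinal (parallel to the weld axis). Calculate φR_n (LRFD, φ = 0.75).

Effective throat t_e = 0.707 × 14 = 9.898 mm.
Total length L = 280 mm; A_we = 9.898 × 280 = 2771 mm².
F_nw = 0.6 F_EXX = 0.6 × 430 = 258 MPa.
φR_n = 0.75 × 258 × 2771 × 10⁻³ = 536.3 kN.

φR_n ≈ 536 kN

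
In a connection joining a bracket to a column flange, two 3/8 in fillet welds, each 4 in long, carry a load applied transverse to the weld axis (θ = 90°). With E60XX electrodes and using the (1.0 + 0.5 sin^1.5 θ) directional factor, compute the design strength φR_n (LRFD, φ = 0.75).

φR_n ≈ 85.9 kip

E60XX → F_EXX = 60 ksi.
t_e = 0.707 × 0.375 = 0.2651 in; A_we = 0.2651 × 8 = 2.121 in².
Directional factor: 1.0 + 0.5 sin^1.5(90°) = 1.5.
F_nw = 0.6 × 60 × 1.5 = 54 ksi.
φR_n = 0.75 × 54 × 2.121 = 85.9 kip.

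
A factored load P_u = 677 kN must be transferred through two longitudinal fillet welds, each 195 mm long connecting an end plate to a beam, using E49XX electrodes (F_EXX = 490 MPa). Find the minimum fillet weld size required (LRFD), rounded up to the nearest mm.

Total weld length L = 390 mm.
Required throat t_e = P_u / (φ × 0.6 F_EXX × L) = 677 / (0.75 × 0.6 × 490 × 390 × 10⁻³) = 7.873 mm.
Required leg w = t_e / 0.707 = 11.14 mm → use 12 mm.

w = 12 mm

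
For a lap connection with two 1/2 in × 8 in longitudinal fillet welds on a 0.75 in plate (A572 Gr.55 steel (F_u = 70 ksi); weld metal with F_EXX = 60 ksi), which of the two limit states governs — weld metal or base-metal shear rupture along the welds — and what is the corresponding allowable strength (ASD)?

t_e = 0.707 × 0.5 = 0.3535 in; L = 16 in.
Weld metal: R_n/Ω = (1/2.0) × 0.6 × 60 × 0.3535 × 16 = 101.8 kip.
Base metal (shear rupture): R_n/Ω = (1/2.0) × 0.6 × 70 × 0.75 × 16 = 252 kip.
Governing: weld metal.

R_n/Ω ≈ 102 kip (weld metal governs)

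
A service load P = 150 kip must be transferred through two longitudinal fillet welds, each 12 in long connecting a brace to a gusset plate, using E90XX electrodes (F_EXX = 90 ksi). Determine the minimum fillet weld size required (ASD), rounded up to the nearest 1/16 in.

Total weld length L = 24 in.
Required throat t_e = P × Ω / (0.6 F_EXX × L) = 150 × 2.0 / (0.6 × 90 × 24) = 0.2315 in.
Required leg w = t_e / 0.707 = 0.3274 in → use 3/8 in.

w = 3/8 in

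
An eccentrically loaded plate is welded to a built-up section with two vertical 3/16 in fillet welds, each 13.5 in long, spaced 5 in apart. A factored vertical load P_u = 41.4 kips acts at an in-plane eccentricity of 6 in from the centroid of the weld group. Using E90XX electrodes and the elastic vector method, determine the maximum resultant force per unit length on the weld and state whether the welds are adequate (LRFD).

E90XX → F_EXX = 90 ksi.
Total weld length L_w = 27 in. Treat welds as unit-width lines.
Polar moment about centroid: J = 2[d³/12 + d(b/2)²] = 2[13.5³/12 + 13.5×2.5²] = 578.8 in³.
Direct shear f_v = P/L_w = 41.4 / 27 = 1.533 kip/in (vertical).
Torsion M = P·e = 41.4 × 6 = 248.4 kip·in.
Critical point at (x, y) = (2.5, 6.75) from centroid. f_tx = M·y/J = 2.897 kip/in; f_ty = M·x/J = 1.073 kip/in.
Resultant f_max = √[f_tx² + (f_v + f_ty)²] = √[2.897² + (1.533 + 1.073)²] = 3.897 kip/in.
Capacity per unit length: φr_n = 0.75 × 0.6 × 90 × (0.707 × 0.1875) = 5.369 kip/in.
3.897 ≤ 5.369 → adequate.

f_max ≈ 3.9 kip/in; adequate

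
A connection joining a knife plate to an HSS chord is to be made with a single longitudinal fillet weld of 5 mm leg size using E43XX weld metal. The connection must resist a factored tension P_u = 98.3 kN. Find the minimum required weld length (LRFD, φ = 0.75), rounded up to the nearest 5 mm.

E43XX → F_EXX = 430 MPa.
Throat t_e = 0.707 × 5 = 3.535 mm.
φr_n = 0.75 × 0.6 × 430 × 3.535 × 10⁻³ = 0.684 kN/mm.
L_req = P_u / φr_n = 98.3 / 0.684 = 143.7 mm total.
Round up → use L = 145 mm.

L = 145 mm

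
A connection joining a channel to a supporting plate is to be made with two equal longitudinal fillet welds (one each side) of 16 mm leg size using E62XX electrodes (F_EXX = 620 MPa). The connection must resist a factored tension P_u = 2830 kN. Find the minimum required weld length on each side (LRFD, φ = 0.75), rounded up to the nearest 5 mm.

L = 450 mm on each side

Throat t_e = 0.707 × 16 = 11.31 mm.
φr_n = 0.75 × 0.6 × 620 × 11.31 × 10⁻³ = 3.156 kN/mm.
L_req = P_u / φr_n = 2830 / 3.156 = 896.7 mm total.
Per side: 896.7 / 2 = 448.3 mm.
Round up → use L = 450 mm on each side.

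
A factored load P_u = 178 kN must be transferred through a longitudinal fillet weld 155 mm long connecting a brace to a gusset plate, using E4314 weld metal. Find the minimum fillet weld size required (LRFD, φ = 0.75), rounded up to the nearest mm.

E43XX → F_EXX = 430 MPa.
Total weld length L = 155 mm.
Required throat t_e = P_u / (φ × 0.6 F_EXX × L) = 178 / (0.75 × 0.6 × 430 × 155 × 10⁻³) = 5.935 mm.
Required leg w = t_e / 0.707 = 8.394 mm → use 9 mm.

w = 9 mm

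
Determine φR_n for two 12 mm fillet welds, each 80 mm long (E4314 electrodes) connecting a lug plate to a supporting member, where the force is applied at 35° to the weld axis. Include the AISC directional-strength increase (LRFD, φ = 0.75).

E43XX → F_EXX = 430 MPa.
t_e = 0.707 × 12 = 8.484 mm; A_we = 8.484 × 160 = 1357 mm².
Directional factor: 1.0 + 0.5 sin^1.5(35°) = 1.217.
F_nw = 0.6 × 430 × 1.217 = 314 MPa.
φR_n = 0.75 × 314 × 1357 × 10⁻³ = 319.7 kN.

φR_n ≈ 320 kN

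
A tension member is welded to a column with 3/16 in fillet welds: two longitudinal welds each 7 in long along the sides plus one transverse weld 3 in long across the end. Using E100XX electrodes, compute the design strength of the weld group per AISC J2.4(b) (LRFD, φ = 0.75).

E100XX → F_EXX = 100 ksi.
t_e = 0.707 × 0.1875 = 0.1326 in.
R_nwl = 0.6 × 100 × 0.1326 × 14 = 111.4 kips (longitudinal, 2 welds).
R_nwt = 0.6 × 100 × 0.1326 × 3 = 23.86 kips (transverse, base value).
(i) R_nwl + R_nwt = 135.2 kips; (ii) 0.85 R_nwl + 1.5 R_nwt = 130.4 kips.
R_n = max = 135.2 kips [governs: (i)]; φR_n = 101.4 kips.

φR_n ≈ 101 kips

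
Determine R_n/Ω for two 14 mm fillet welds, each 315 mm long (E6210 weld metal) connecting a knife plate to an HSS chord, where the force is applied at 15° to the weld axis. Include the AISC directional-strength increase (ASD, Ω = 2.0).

R_n/Ω ≈ 1240 kN

E62XX → F_EXX = 620 MPa.
t_e = 0.707 × 14 = 9.898 mm; A_we = 9.898 × 630 = 6236 mm².
Directional factor: 1.0 + 0.5 sin^1.5(15°) = 1.066.
F_nw = 0.6 × 620 × 1.066 = 396.5 MPa.
R_n/Ω = (396.5 × 6236) / 2.0 × 10⁻³ = 1236 kN.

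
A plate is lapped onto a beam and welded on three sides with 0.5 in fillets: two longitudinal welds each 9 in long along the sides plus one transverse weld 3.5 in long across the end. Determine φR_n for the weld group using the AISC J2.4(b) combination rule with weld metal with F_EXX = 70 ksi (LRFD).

t_e = 0.707 × 0.5 = 0.3535 in.
R_nwl = 0.6 × 70 × 0.3535 × 18 = 267.2 kip (longitudinal, 2 welds).
R_nwt = 0.6 × 70 × 0.3535 × 3.5 = 51.96 kip (transverse, base value).
(i) R_nwl + R_nwt = 319.2 kip; (ii) 0.85 R_nwl + 1.5 R_nwt = 305.1 kip.
R_n = max = 319.2 kip [governs: (i)]; φR_n = 239.4 kip.

φR_n ≈ 239 kip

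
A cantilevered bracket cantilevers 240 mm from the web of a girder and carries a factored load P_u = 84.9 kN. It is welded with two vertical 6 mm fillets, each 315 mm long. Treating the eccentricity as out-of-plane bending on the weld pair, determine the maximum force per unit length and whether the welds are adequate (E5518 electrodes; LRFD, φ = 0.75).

E55XX → F_EXX = 550 MPa.
L_w = 2 × 315 = 630 mm; section modulus (unit throat) S = 2 × L²/6 = 33080 mm².
Direct shear f_v = P/L_w = 84.9×10³/630 = 134.8 N/mm.
Moment M = P × e = 84.9×10³ × 240 = 20376000 N·mm; bending f_b = M/S = 616.1 N/mm.
f_max = √(f_v² + f_b²) = √(134.8² + 616.1²) = 630.6 N/mm.
φr_n = 0.75 × 0.6 × 550 × (0.707 × 6) = 1050 N/mm → adequate.

f_max ≈ 631 N/mm; adequate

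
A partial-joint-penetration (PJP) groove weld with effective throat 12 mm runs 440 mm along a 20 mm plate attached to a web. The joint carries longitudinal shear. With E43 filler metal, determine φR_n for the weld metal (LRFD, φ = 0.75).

E43XX → F_EXX = 430 MPa.
Effective throat (given) t_e = 12 mm.
A_we = 12 × 440 = 5280 mm².
F_nw = 0.6 F_EXX = 258 MPa.
φR_n = 0.75 × 258 × 5280 × 10⁻³ = 1022 kN.

φR_n ≈ 1020 kN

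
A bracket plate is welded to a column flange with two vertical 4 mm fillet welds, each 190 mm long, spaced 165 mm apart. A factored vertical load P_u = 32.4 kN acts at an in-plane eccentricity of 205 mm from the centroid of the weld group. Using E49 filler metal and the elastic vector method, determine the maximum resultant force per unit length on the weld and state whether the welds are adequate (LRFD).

E49XX → F_EXX = 490 MPa.
Total weld length L_w = 380 mm. Treat welds as unit-width lines.
Polar moment about centroid: J = 2[d³/12 + d(b/2)²] = 2[190³/12 + 190×82.5²] = 3730000 mm³.
Direct shear f_v = P/L_w = 32.4×10³ / 380 = 85.26 N/mm (vertical).
Torsion M = P·e = 32.4×10³ × 205 = 6642000 N·mm.
Critical point at (x, y) = (82.5, 95) from centroid. f_tx = M·y/J = 169.2 N/mm; f_ty = M·x/J = 146.9 N/mm.
Resultant f_max = √[f_tx² + (f_v + f_ty)²] = √[169.2² + (85.26 + 146.9)²] = 287.3 N/mm.
Capacity per unit length: φr_n = 0.75 × 0.6 × 490 × (0.707 × 4) = 623.6 N/mm.
287.3 ≤ 623.6 → adequate.

f_max ≈ 287 N/mm; adequate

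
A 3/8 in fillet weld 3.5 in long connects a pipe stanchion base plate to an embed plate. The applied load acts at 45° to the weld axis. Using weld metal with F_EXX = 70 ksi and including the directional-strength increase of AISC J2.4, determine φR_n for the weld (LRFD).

φR_n ≈ 37.9 kip

t_e = 0.707 × 0.375 = 0.2651 in; A_we = 0.2651 × 3.5 = 0.9279 in².
Directional factor: 1.0 + 0.5 sin^1.5(45°) = 1.297.
F_nw = 0.6 × 70 × 1.297 = 54.49 ksi.
φR_n = 0.75 × 54.49 × 0.9279 = 37.92 kip.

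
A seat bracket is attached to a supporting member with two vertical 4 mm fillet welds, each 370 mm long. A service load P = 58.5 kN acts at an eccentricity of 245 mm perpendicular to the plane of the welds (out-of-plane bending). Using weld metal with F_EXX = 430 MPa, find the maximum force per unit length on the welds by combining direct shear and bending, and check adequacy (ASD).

f_max ≈ 324 N/mm; adequate

L_w = 2 × 370 = 740 mm; section modulus (unit throat) S = 2 × L²/6 = 45630 mm².
Direct shear f_v = P/L_w = 58.5×10³/740 = 79.05 N/mm.
Moment M = P × e = 58.5×10³ × 245 = 14332000 N·mm; bending f_b = M/S = 314.1 N/mm.
f_max = √(f_v² + f_b²) = √(79.05² + 314.1²) = 323.9 N/mm.
r_n/Ω = (1/2.0) × 0.6 × 430 × (0.707 × 4) = 364.8 N/mm → adequate.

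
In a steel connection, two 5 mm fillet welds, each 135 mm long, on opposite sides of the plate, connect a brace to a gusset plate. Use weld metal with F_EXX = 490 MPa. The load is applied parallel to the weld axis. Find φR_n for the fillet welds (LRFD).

φR_n ≈ 210 kN

Effective throat t_e = 0.707 × 5 = 3.535 mm.
Total length L = 270 mm; A_we = 3.535 × 270 = 954.4 mm².
F_nw = 0.6 F_EXX = 0.6 × 490 = 294 MPa.
φR_n = 0.75 × 294 × 954.4 × 10⁻³ = 210.5 kN.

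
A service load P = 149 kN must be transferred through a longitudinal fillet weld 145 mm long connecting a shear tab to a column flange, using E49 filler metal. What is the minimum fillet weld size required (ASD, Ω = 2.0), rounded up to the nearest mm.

E49XX → F_EXX = 490 MPa.
Total weld length L = 145 mm.
Required throat t_e = P × Ω / (0.6 F_EXX × L) = 149 × 2.0 / (0.6 × 490 × 145 × 10⁻³) = 6.99 mm.
Required leg w = t_e / 0.707 = 9.887 mm → use 10 mm.

w = 10 mm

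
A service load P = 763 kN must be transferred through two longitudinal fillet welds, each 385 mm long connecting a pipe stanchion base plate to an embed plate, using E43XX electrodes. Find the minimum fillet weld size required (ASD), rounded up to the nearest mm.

w = 11 mm

E43XX → F_EXX = 430 MPa.
Total weld length L = 770 mm.
Required throat t_e = P × Ω / (0.6 F_EXX × L) = 763 × 2.0 / (0.6 × 430 × 770 × 10⁻³) = 7.681 mm.
Required leg w = t_e / 0.707 = 10.86 mm → use 11 mm.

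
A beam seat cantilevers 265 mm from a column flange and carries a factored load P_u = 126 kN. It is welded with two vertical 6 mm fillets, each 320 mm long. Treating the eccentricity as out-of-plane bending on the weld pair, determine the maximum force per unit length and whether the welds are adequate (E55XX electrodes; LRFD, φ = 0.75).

f_max ≈ 998 N/mm; adequate

E55XX → F_EXX = 550 MPa.
L_w = 2 × 320 = 640 mm; section modulus (unit throat) S = 2 × L²/6 = 34130 mm².
Direct shear f_v = P/L_w = 126×10³/640 = 196.9 N/mm.
Moment M = P × e = 126×10³ × 265 = 33390000 N·mm; bending f_b = M/S = 978.2 N/mm.
f_max = √(f_v² + f_b²) = √(196.9² + 978.2²) = 997.8 N/mm.
φr_n = 0.75 × 0.6 × 550 × (0.707 × 6) = 1050 N/mm → adequate.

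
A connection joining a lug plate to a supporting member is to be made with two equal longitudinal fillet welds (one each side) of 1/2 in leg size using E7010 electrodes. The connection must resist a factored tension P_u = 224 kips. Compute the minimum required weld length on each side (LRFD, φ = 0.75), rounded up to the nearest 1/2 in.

L = 10.5 in on each side

E70XX → F_EXX = 70 ksi.
Throat t_e = 0.707 × 0.5 = 0.3535 in.
φr_n = 0.75 × 0.6 × 70 × 0.3535 = 11.14 kips/in.
L_req = P_u / φr_n = 224 / 11.14 = 20.12 in total.
Per side: 20.12 / 2 = 10.06 in.
Round up → use L = 10.5 in on each side.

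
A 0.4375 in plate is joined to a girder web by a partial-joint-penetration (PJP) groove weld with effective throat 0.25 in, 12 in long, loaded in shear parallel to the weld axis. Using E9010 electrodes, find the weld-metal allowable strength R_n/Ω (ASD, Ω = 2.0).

E90XX → F_EXX = 90 ksi.
Effective throat (given) t_e = 0.25 in.
A_we = 0.25 × 12 = 3 in².
F_nw = 0.6 F_EXX = 54 ksi.
R_n/Ω = (54 × 3) / 2.0 = 81 kips.

R_n/Ω ≈ 81 kips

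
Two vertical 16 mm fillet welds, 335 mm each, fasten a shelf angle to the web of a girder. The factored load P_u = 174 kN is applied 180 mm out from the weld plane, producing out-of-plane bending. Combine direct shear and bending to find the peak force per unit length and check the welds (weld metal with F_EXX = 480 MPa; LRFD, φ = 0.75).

L_w = 2 × 335 = 670 mm; section modulus (unit throat) S = 2 × L²/6 = 37410 mm².
Direct shear f_v = P/L_w = 174×10³/670 = 259.7 N/mm.
Moment M = P × e = 174×10³ × 180 = 31320000 N·mm; bending f_b = M/S = 837.2 N/mm.
f_max = √(f_v² + f_b²) = √(259.7² + 837.2²) = 876.6 N/mm.
φr_n = 0.75 × 0.6 × 480 × (0.707 × 16) = 2443 N/mm → adequate.

f_max ≈ 877 N/mm; adequate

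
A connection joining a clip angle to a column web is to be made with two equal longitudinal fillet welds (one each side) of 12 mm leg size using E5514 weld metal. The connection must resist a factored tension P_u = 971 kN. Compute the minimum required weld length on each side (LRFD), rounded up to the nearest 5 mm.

L = 235 mm on each side

E55XX → F_EXX = 550 MPa.
Throat t_e = 0.707 × 12 = 8.484 mm.
φr_n = 0.75 × 0.6 × 550 × 8.484 × 10⁻³ = 2.1 kN/mm.
L_req = P_u / φr_n = 971 / 2.1 = 462.4 mm total.
Per side: 462.4 / 2 = 231.2 mm.
Round up → use L = 235 mm on each side.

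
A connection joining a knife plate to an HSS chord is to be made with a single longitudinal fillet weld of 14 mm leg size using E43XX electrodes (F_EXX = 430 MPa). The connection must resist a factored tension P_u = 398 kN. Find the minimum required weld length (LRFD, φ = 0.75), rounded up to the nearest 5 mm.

L = 210 mm

Throat t_e = 0.707 × 14 = 9.898 mm.
φr_n = 0.75 × 0.6 × 430 × 9.898 × 10⁻³ = 1.915 kN/mm.
L_req = P_u / φr_n = 398 / 1.915 = 207.8 mm total.
Round up → use L = 210 mm.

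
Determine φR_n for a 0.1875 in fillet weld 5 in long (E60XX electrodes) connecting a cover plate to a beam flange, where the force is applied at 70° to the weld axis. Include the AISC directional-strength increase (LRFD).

E60XX → F_EXX = 60 ksi.
t_e = 0.707 × 0.1875 = 0.1326 in; A_we = 0.1326 × 5 = 0.6628 in².
Directional factor: 1.0 + 0.5 sin^1.5(70°) = 1.455.
F_nw = 0.6 × 60 × 1.455 = 52.4 ksi.
φR_n = 0.75 × 52.4 × 0.6628 = 26.05 kip.

φR_n ≈ 26 kip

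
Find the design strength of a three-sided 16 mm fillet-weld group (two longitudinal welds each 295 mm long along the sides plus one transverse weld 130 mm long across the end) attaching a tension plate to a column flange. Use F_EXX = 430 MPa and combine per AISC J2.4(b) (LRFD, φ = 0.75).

φR_n ≈ 1580 kN

t_e = 0.707 × 16 = 11.31 mm.
R_nwl = 0.6 × 430 × 11.31 × 590 × 10⁻³ = 1722 kN (longitudinal, 2 welds).
R_nwt = 0.6 × 430 × 11.31 × 130 × 10⁻³ = 379.4 kN (transverse, base value).
(i) R_nwl + R_nwt = 2101 kN; (ii) 0.85 R_nwl + 1.5 R_nwt = 2033 kN.
R_n = max = 2101 kN [governs: (i)]; φR_n = 1576 kN.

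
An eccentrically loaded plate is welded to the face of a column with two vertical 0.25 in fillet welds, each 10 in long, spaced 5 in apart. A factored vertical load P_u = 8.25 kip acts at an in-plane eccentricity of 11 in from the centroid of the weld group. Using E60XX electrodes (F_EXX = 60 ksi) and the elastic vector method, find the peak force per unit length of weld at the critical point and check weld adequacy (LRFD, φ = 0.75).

f_max ≈ 1.96 kip/in; adequate

Total weld length L_w = 20 in. Treat welds as unit-width lines.
Polar moment about centroid: J = 2[d³/12 + d(b/2)²] = 2[10³/12 + 10×2.5²] = 291.7 in³.
Direct shear f_v = P/L_w = 8.25 / 20 = 0.4125 kip/in (vertical).
Torsion M = P·e = 8.25 × 11 = 90.75 kip·in.
Critical point at (x, y) = (2.5, 5) from centroid. f_tx = M·y/J = 1.556 kip/in; f_ty = M·x/J = 0.7779 kip/in.
Resultant f_max = √[f_tx² + (f_v + f_ty)²] = √[1.556² + (0.4125 + 0.7779)²] = 1.959 kip/in.
Capacity per unit length: φr_n = 0.75 × 0.6 × 60 × (0.707 × 0.25) = 4.772 kip/in.
1.959 ≤ 4.772 → adequate.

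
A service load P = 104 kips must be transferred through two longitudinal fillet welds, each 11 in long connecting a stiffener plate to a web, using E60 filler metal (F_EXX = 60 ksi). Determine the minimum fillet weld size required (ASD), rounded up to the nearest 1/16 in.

Total weld length L = 22 in.
Required throat t_e = P × Ω / (0.6 F_EXX × L) = 104 × 2.0 / (0.6 × 60 × 22) = 0.2626 in.
Required leg w = t_e / 0.707 = 0.3715 in → use 3/8 in.

w = 3/8 in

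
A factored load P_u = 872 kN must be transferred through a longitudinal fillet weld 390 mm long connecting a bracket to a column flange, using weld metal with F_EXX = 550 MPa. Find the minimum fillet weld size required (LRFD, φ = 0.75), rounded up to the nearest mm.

w = 13 mm

Total weld length L = 390 mm.
Required throat t_e = P_u / (φ × 0.6 F_EXX × L) = 872 / (0.75 × 0.6 × 550 × 390 × 10⁻³) = 9.034 mm.
Required leg w = t_e / 0.707 = 12.78 mm → use 13 mm.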